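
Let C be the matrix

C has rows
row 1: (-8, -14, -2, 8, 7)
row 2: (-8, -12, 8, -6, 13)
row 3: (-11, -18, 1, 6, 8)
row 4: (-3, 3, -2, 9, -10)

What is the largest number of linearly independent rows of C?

Row reduce to echelon form.
R2 ← R2 − R1: [0, 2, 10, -14, 6]
R3 ← R3 − (11/8)·R1: [0, 5/4, 15/4, -5, -13/8]
R4 ← R4 − (3/8)·R1: [0, 33/4, -5/4, 6, -101/8]
R3 ← R3 − (5/8)·R2: [0, 0, -5/2, 15/4, -43/8]
R4 ← R4 − (33/8)·R2: [0, 0, -85/2, 255/4, -299/8]
R4 ← R4 − (17)·R3: [0, 0, 0, 0, 54]
Echelon form has 4 nonzero rows, so rank(C) = 4.
The rank gives the maximum number of linearly independent rows: 4.

4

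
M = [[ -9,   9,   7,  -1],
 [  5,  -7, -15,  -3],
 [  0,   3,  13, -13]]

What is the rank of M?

3

Row reduce to echelon form.
R2 ← R2 + (5/9)·R1: [0, -2, -100/9, -32/9]
R3 ← R3 + (3/2)·R2: [0, 0, -11/3, -55/3]
Echelon form has 3 nonzero rows, so rank(M) = 3.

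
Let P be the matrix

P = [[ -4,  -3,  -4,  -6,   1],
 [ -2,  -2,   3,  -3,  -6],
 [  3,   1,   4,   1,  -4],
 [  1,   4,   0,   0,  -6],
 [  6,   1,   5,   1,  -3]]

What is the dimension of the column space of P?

Row reduce to echelon form.
R2 ← R2 − (1/2)·R1: [0, -1/2, 5, 0, -13/2]
R3 ← R3 + (3/4)·R1: [0, -5/4, 1, -7/2, -13/4]
R4 ← R4 + (1/4)·R1: [0, 13/4, -1, -3/2, -23/4]
R5 ← R5 + (3/2)·R1: [0, -7/2, -1, -8, -3/2]
R3 ← R3 − (5/2)·R2: [0, 0, -23/2, -7/2, 13]
R4 ← R4 + (13/2)·R2: [0, 0, 63/2, -3/2, -48]
R5 ← R5 − (7)·R2: [0, 0, -36, -8, 44]
R4 ← R4 + (63/23)·R3: [0, 0, 0, -255/23, -285/23]
R5 ← R5 − (72/23)·R3: [0, 0, 0, 68/23, 76/23]
R5 ← R5 + (4/15)·R4: [0, 0, 0, 0, 0]
Echelon form has 4 nonzero rows, so rank(P) = 4.
The column space has dimension equal to the rank: 4.

4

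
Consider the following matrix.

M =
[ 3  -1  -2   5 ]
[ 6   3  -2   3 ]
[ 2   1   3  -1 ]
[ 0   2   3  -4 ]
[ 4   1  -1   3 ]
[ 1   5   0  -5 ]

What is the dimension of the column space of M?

Row reduce to echelon form.
R2 ← R2 − (2)·R1: [0, 5, 2, -7]
R3 ← R3 − (2/3)·R1: [0, 5/3, 13/3, -13/3]
R5 ← R5 − (4/3)·R1: [0, 7/3, 5/3, -11/3]
R6 ← R6 − (1/3)·R1: [0, 16/3, 2/3, -20/3]
R3 ← R3 − (1/3)·R2: [0, 0, 11/3, -2]
R4 ← R4 − (2/5)·R2: [0, 0, 11/5, -6/5]
R5 ← R5 − (7/15)·R2: [0, 0, 11/15, -2/5]
R6 ← R6 − (16/15)·R2: [0, 0, -22/15, 4/5]
R4 ← R4 − (3/5)·R3: [0, 0, 0, 0]
R5 ← R5 − (1/5)·R3: [0, 0, 0, 0]
R6 ← R6 + (2/5)·R3: [0, 0, 0, 0]
Echelon form has 3 nonzero rows, so rank(M) = 3.
The column space has dimension equal to the rank: 3.

3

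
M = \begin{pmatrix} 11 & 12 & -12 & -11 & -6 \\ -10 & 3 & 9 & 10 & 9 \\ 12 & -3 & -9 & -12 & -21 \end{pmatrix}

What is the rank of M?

Row reduce to echelon form.
R2 ← R2 + (10/11)·R1: [0, 153/11, -21/11, 0, 39/11]
R3 ← R3 − (12/11)·R1: [0, -177/11, 45/11, 0, -159/11]
R3 ← R3 + (59/51)·R2: [0, 0, 32/17, 0, -176/17]
Echelon form has 3 nonzero rows, so rank(M) = 3.

3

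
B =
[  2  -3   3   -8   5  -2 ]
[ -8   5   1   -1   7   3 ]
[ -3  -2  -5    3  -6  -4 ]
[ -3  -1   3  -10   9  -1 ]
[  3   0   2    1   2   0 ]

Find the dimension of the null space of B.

1

Row reduce to echelon form.
R2 ← R2 + (4)·R1: [0, -7, 13, -33, 27, -5]
R3 ← R3 + (3/2)·R1: [0, -13/2, -1/2, -9, 3/2, -7]
R4 ← R4 + (3/2)·R1: [0, -11/2, 15/2, -22, 33/2, -4]
R5 ← R5 − (3/2)·R1: [0, 9/2, -5/2, 13, -11/2, 3]
R3 ← R3 − (13/14)·R2: [0, 0, -88/7, 303/14, -165/7, -33/14]
R4 ← R4 − (11/14)·R2: [0, 0, -19/7, 55/14, -33/7, -1/14]
R5 ← R5 + (9/14)·R2: [0, 0, 41/7, -115/14, 83/7, -3/14]
R4 ← R4 − (19/88)·R3: [0, 0, 0, -131/176, 3/8, 7/16]
R5 ← R5 + (41/88)·R3: [0, 0, 0, 329/176, 7/8, -21/16]
R5 ← R5 + (329/131)·R4: [0, 0, 0, 0, 238/131, -28/131]
5 nonzero rows, so rank(B) = 5.
B has 6 columns; by rank–nullity, nullity = 6 − 5 = 1.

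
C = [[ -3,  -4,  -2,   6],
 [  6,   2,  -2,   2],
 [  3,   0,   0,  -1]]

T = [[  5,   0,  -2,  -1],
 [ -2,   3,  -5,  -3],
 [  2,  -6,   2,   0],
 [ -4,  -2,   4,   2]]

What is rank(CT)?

3

First compute CT:
[[-35, -12,  46,  27],
 [ 14,  14, -18,  -8],
 [ 19,   2, -10,  -5]]
Now row reduce the product.
R2 ← R2 + (2/5)·R1: [0, 46/5, 2/5, 14/5]
R3 ← R3 + (19/35)·R1: [0, -158/35, 524/35, 338/35]
R3 ← R3 + (79/161)·R2: [0, 0, 2442/161, 1776/161]
3 nonzero rows, so rank(CT) = 3.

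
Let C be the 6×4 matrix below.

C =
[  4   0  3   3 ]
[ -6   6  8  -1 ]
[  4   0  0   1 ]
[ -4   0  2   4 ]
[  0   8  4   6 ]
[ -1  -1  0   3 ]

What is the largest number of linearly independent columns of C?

Row reduce to echelon form.
R2 ← R2 + (3/2)·R1: [0, 6, 25/2, 7/2]
R3 ← R3 − R1: [0, 0, -3, -2]
R4 ← R4 + R1: [0, 0, 5, 7]
R6 ← R6 + (1/4)·R1: [0, -1, 3/4, 15/4]
R5 ← R5 − (4/3)·R2: [0, 0, -38/3, 4/3]
R6 ← R6 + (1/6)·R2: [0, 0, 17/6, 13/3]
R4 ← R4 + (5/3)·R3: [0, 0, 0, 11/3]
R5 ← R5 − (38/9)·R3: [0, 0, 0, 88/9]
R6 ← R6 + (17/18)·R3: [0, 0, 0, 22/9]
R5 ← R5 − (8/3)·R4: [0, 0, 0, 0]
R6 ← R6 − (2/3)·R4: [0, 0, 0, 0]
Echelon form has 4 nonzero rows, so rank(C) = 4.
The rank gives the maximum number of linearly independent columns: 4.

4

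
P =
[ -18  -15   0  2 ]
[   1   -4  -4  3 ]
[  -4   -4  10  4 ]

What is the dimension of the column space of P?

Row reduce to echelon form.
R2 ← R2 + (1/18)·R1: [0, -29/6, -4, 28/9]
R3 ← R3 − (2/9)·R1: [0, -2/3, 10, 32/9]
R3 ← R3 − (4/29)·R2: [0, 0, 306/29, 272/87]
Echelon form has 3 nonzero rows, so rank(P) = 3.
The column space has dimension equal to the rank: 3.

3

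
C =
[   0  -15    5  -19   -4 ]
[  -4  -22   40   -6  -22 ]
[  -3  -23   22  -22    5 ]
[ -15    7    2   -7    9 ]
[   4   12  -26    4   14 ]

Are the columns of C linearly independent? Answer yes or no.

Row reduce C to echelon form.
Swap R1 ↔ R2
R3 ← R3 − (3/4)·R1: [0, -13/2, -8, -35/2, 43/2]
R4 ← R4 − (15/4)·R1: [0, 179/2, -148, 31/2, 183/2]
R5 ← R5 + R1: [0, -10, 14, -2, -8]
R3 ← R3 − (13/30)·R2: [0, 0, -61/6, -139/15, 697/30]
R4 ← R4 + (179/30)·R2: [0, 0, -709/6, -1468/15, 2029/30]
R5 ← R5 − (2/3)·R2: [0, 0, 32/3, 32/3, -16/3]
R4 ← R4 − (709/61)·R3: [0, 0, 0, 3001/305, -61734/305]
R5 ← R5 + (64/61)·R3: [0, 0, 0, 288/305, 5808/305]
R5 ← R5 − (288/3001)·R4: [0, 0, 0, 0, 115440/3001]
5 pivots among 5 columns.
Every column is a pivot column, so the columns are linearly independent.

yes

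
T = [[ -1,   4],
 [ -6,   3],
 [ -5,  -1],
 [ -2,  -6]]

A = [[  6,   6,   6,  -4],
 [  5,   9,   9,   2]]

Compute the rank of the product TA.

First compute TA:
[[ 14,  30,  30,  12],
 [-21,  -9,  -9,  30],
 [-35, -39, -39,  18],
 [-42, -66, -66,  -4]]
Now row reduce the product.
R2 ← R2 + (3/2)·R1: [0, 36, 36, 48]
R3 ← R3 + (5/2)·R1: [0, 36, 36, 48]
R4 ← R4 + (3)·R1: [0, 24, 24, 32]
R3 ← R3 − R2: [0, 0, 0, 0]
R4 ← R4 − (2/3)·R2: [0, 0, 0, 0]
2 nonzero rows, so rank(TA) = 2.

2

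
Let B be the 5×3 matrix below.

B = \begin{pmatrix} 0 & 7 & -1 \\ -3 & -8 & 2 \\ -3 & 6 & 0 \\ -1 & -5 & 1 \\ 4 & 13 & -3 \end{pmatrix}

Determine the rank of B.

Row reduce to echelon form.
Swap R1 ↔ R2
R3 ← R3 − R1: [0, 14, -2]
R4 ← R4 − (1/3)·R1: [0, -7/3, 1/3]
R5 ← R5 + (4/3)·R1: [0, 7/3, -1/3]
R3 ← R3 − (2)·R2: [0, 0, 0]
R4 ← R4 + (1/3)·R2: [0, 0, 0]
R5 ← R5 − (1/3)·R2: [0, 0, 0]
Echelon form has 2 nonzero rows, so rank(B) = 2.

2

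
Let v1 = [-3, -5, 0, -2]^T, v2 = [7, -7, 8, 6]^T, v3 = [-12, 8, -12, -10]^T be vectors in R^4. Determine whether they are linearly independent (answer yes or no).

no

Form the matrix with these vectors as rows and row reduce.
R2 ← R2 + (7/3)·R1: [0, -56/3, 8, 4/3]
R3 ← R3 − (4)·R1: [0, 28, -12, -2]
R3 ← R3 + (3/2)·R2: [0, 0, 0, 0]
2 nonzero rows, so the 3 vectors span a space of dimension 2.
Since 2 < 3, the vectors are linearly dependent.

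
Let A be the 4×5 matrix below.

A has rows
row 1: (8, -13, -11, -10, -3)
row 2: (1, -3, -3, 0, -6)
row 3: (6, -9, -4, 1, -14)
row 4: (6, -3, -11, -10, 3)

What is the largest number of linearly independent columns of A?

Row reduce to echelon form.
R2 ← R2 − (1/8)·R1: [0, -11/8, -13/8, 5/4, -45/8]
R3 ← R3 − (3/4)·R1: [0, 3/4, 17/4, 17/2, -47/4]
R4 ← R4 − (3/4)·R1: [0, 27/4, -11/4, -5/2, 21/4]
R3 ← R3 + (6/11)·R2: [0, 0, 37/11, 101/11, -163/11]
R4 ← R4 + (54/11)·R2: [0, 0, -118/11, 40/11, -246/11]
R4 ← R4 + (118/37)·R3: [0, 0, 0, 1218/37, -2576/37]
Echelon form has 4 nonzero rows, so rank(A) = 4.
The rank gives the maximum number of linearly independent columns: 4.

4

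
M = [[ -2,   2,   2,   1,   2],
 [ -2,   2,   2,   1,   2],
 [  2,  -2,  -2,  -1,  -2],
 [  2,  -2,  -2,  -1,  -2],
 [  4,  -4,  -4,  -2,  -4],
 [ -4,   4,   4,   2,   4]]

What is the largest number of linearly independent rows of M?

1

Row reduce to echelon form.
R2 ← R2 − R1: [0, 0, 0, 0, 0]
R3 ← R3 + R1: [0, 0, 0, 0, 0]
R4 ← R4 + R1: [0, 0, 0, 0, 0]
R5 ← R5 + (2)·R1: [0, 0, 0, 0, 0]
R6 ← R6 − (2)·R1: [0, 0, 0, 0, 0]
Echelon form has 1 nonzero row, so rank(M) = 1.
The rank gives the maximum number of linearly independent rows: 1.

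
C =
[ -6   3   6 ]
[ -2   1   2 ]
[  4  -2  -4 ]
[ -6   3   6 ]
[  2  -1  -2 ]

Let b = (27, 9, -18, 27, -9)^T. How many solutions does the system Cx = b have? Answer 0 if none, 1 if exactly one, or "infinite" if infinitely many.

Row reduce the augmented matrix [C | b].
R2 ← R2 − (1/3)·R1: [0, 0, 0, 0]
R3 ← R3 + (2/3)·R1: [0, 0, 0, 0]
R4 ← R4 − R1: [0, 0, 0, 0]
R5 ← R5 + (1/3)·R1: [0, 0, 0, 0]
The echelon form has 1 nonzero rows, and every pivot lies in the first 3 columns, so rank(C) = rank([C|b]) = 1.
The system is consistent.
rank = 1 < 3 unknowns, so there are infinitely many solutions.

infinite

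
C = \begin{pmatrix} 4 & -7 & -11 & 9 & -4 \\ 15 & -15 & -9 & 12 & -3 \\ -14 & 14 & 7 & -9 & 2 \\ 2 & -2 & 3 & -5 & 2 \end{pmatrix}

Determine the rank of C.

Row reduce to echelon form.
R2 ← R2 − (15/4)·R1: [0, 45/4, 129/4, -87/4, 12]
R3 ← R3 + (7/2)·R1: [0, -21/2, -63/2, 45/2, -12]
R4 ← R4 − (1/2)·R1: [0, 3/2, 17/2, -19/2, 4]
R3 ← R3 + (14/15)·R2: [0, 0, -7/5, 11/5, -4/5]
R4 ← R4 − (2/15)·R2: [0, 0, 21/5, -33/5, 12/5]
R4 ← R4 + (3)·R3: [0, 0, 0, 0, 0]
Echelon form has 3 nonzero rows, so rank(C) = 3.

3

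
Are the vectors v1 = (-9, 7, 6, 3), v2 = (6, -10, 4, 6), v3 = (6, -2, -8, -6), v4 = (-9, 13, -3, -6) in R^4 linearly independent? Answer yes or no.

Form the matrix with these vectors as rows and row reduce.
R2 ← R2 + (2/3)·R1: [0, -16/3, 8, 8]
R3 ← R3 + (2/3)·R1: [0, 8/3, -4, -4]
R4 ← R4 − R1: [0, 6, -9, -9]
R3 ← R3 + (1/2)·R2: [0, 0, 0, 0]
R4 ← R4 + (9/8)·R2: [0, 0, 0, 0]
2 nonzero rows, so the 4 vectors span a space of dimension 2.
Since 2 < 4, the vectors are linearly dependent.

no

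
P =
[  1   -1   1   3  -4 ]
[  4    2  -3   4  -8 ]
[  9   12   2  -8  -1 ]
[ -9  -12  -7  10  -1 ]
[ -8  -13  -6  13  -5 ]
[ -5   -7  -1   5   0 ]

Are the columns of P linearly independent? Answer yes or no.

no

Row reduce P to echelon form.
R2 ← R2 − (4)·R1: [0, 6, -7, -8, 8]
R3 ← R3 − (9)·R1: [0, 21, -7, -35, 35]
R4 ← R4 + (9)·R1: [0, -21, 2, 37, -37]
R5 ← R5 + (8)·R1: [0, -21, 2, 37, -37]
R6 ← R6 + (5)·R1: [0, -12, 4, 20, -20]
R3 ← R3 − (7/2)·R2: [0, 0, 35/2, -7, 7]
R4 ← R4 + (7/2)·R2: [0, 0, -45/2, 9, -9]
R5 ← R5 + (7/2)·R2: [0, 0, -45/2, 9, -9]
R6 ← R6 + (2)·R2: [0, 0, -10, 4, -4]
R4 ← R4 + (9/7)·R3: [0, 0, 0, 0, 0]
R5 ← R5 + (9/7)·R3: [0, 0, 0, 0, 0]
R6 ← R6 + (4/7)·R3: [0, 0, 0, 0, 0]
3 pivots among 5 columns.
Only 3 < 5 pivot columns, so the columns are linearly dependent.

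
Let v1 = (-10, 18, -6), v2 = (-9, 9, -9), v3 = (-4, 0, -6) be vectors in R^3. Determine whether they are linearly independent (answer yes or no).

Form the matrix with these vectors as rows and row reduce.
R2 ← R2 − (9/10)·R1: [0, -36/5, -18/5]
R3 ← R3 − (2/5)·R1: [0, -36/5, -18/5]
R3 ← R3 − R2: [0, 0, 0]
2 nonzero rows, so the 3 vectors span a space of dimension 2.
Since 2 < 3, the vectors are linearly dependent.

no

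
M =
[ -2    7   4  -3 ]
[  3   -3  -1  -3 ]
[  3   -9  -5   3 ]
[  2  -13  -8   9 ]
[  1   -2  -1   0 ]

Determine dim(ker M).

Row reduce to echelon form.
R2 ← R2 + (3/2)·R1: [0, 15/2, 5, -15/2]
R3 ← R3 + (3/2)·R1: [0, 3/2, 1, -3/2]
R4 ← R4 + R1: [0, -6, -4, 6]
R5 ← R5 + (1/2)·R1: [0, 3/2, 1, -3/2]
R3 ← R3 − (1/5)·R2: [0, 0, 0, 0]
R4 ← R4 + (4/5)·R2: [0, 0, 0, 0]
R5 ← R5 − (1/5)·R2: [0, 0, 0, 0]
2 nonzero rows, so rank(M) = 2.
M has 4 columns; by rank–nullity, nullity = 4 − 2 = 2.

2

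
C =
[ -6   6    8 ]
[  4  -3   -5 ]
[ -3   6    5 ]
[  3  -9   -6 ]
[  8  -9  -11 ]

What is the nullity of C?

1

Row reduce to echelon form.
R2 ← R2 + (2/3)·R1: [0, 1, 1/3]
R3 ← R3 − (1/2)·R1: [0, 3, 1]
R4 ← R4 + (1/2)·R1: [0, -6, -2]
R5 ← R5 + (4/3)·R1: [0, -1, -1/3]
R3 ← R3 − (3)·R2: [0, 0, 0]
R4 ← R4 + (6)·R2: [0, 0, 0]
R5 ← R5 + R2: [0, 0, 0]
2 nonzero rows, so rank(C) = 2.
C has 3 columns; by rank–nullity, nullity = 3 − 2 = 1.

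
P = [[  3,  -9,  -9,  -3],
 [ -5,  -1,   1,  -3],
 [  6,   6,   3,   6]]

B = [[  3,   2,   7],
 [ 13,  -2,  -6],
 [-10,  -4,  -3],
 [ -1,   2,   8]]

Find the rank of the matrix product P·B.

2

First compute PB:
[[-15,  54,  78],
 [-35, -18, -56],
 [ 60,   0,  45]]
Now row reduce the product.
R2 ← R2 − (7/3)·R1: [0, -144, -238]
R3 ← R3 + (4)·R1: [0, 216, 357]
R3 ← R3 + (3/2)·R2: [0, 0, 0]
2 nonzero rows, so rank(PB) = 2.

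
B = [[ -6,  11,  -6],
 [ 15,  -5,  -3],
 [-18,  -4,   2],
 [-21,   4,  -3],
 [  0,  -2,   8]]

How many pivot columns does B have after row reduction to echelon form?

3

Row reduce to echelon form.
R2 ← R2 + (5/2)·R1: [0, 45/2, -18]
R3 ← R3 − (3)·R1: [0, -37, 20]
R4 ← R4 − (7/2)·R1: [0, -69/2, 18]
R3 ← R3 + (74/45)·R2: [0, 0, -48/5]
R4 ← R4 + (23/15)·R2: [0, 0, -48/5]
R5 ← R5 + (4/45)·R2: [0, 0, 32/5]
R4 ← R4 − R3: [0, 0, 0]
R5 ← R5 + (2/3)·R3: [0, 0, 0]
Echelon form has 3 nonzero rows, so rank(B) = 3.
Each nonzero row contributes one pivot column: 3 pivot columns.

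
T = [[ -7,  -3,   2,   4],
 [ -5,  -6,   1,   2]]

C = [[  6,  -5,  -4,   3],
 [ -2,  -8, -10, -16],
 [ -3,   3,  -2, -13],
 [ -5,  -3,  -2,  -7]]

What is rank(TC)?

2

First compute TC:
[[-62,  53,  46, -27],
 [-31,  70,  74,  54]]
Now row reduce the product.
R2 ← R2 − (1/2)·R1: [0, 87/2, 51, 135/2]
2 nonzero rows, so rank(TC) = 2.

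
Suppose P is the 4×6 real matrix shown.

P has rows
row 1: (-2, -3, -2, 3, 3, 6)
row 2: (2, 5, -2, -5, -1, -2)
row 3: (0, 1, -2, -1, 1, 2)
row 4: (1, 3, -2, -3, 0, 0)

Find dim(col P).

Row reduce to echelon form.
R2 ← R2 + R1: [0, 2, -4, -2, 2, 4]
R4 ← R4 + (1/2)·R1: [0, 3/2, -3, -3/2, 3/2, 3]
R3 ← R3 − (1/2)·R2: [0, 0, 0, 0, 0, 0]
R4 ← R4 − (3/4)·R2: [0, 0, 0, 0, 0, 0]
Echelon form has 2 nonzero rows, so rank(P) = 2.
The column space has dimension equal to the rank: 2.

2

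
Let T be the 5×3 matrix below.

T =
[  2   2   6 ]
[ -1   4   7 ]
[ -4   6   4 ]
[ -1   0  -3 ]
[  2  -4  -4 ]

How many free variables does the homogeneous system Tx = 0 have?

Row reduce to echelon form.
R2 ← R2 + (1/2)·R1: [0, 5, 10]
R3 ← R3 + (2)·R1: [0, 10, 16]
R4 ← R4 + (1/2)·R1: [0, 1, 0]
R5 ← R5 − R1: [0, -6, -10]
R3 ← R3 − (2)·R2: [0, 0, -4]
R4 ← R4 − (1/5)·R2: [0, 0, -2]
R5 ← R5 + (6/5)·R2: [0, 0, 2]
R4 ← R4 − (1/2)·R3: [0, 0, 0]
R5 ← R5 + (1/2)·R3: [0, 0, 0]
3 nonzero rows, so rank(T) = 3.
T has 3 columns; by rank–nullity, nullity = 3 − 3 = 0.

0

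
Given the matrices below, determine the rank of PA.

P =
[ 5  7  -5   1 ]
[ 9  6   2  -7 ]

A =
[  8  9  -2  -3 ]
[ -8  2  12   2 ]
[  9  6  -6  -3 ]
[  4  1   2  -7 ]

2

First compute PA:
[[-57,  30, 106,   7],
 [ 14,  98,  28,  28]]
Now row reduce the product.
R2 ← R2 + (14/57)·R1: [0, 2002/19, 3080/57, 1694/57]
2 nonzero rows, so rank(PA) = 2.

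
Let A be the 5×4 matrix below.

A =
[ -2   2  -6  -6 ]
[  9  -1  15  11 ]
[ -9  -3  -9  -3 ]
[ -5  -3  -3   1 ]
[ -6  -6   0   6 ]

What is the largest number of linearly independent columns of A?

2

Row reduce to echelon form.
R2 ← R2 + (9/2)·R1: [0, 8, -12, -16]
R3 ← R3 − (9/2)·R1: [0, -12, 18, 24]
R4 ← R4 − (5/2)·R1: [0, -8, 12, 16]
R5 ← R5 − (3)·R1: [0, -12, 18, 24]
R3 ← R3 + (3/2)·R2: [0, 0, 0, 0]
R4 ← R4 + R2: [0, 0, 0, 0]
R5 ← R5 + (3/2)·R2: [0, 0, 0, 0]
Echelon form has 2 nonzero rows, so rank(A) = 2.
The rank gives the maximum number of linearly independent columns: 2.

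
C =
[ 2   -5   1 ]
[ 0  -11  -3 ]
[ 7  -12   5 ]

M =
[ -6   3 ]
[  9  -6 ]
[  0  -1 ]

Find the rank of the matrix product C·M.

First compute CM:
[[-57,  35],
 [-99,  69],
 [-150,  88]]
Now row reduce the product.
R2 ← R2 − (33/19)·R1: [0, 156/19]
R3 ← R3 − (50/19)·R1: [0, -78/19]
R3 ← R3 + (1/2)·R2: [0, 0]
2 nonzero rows, so rank(CM) = 2.

2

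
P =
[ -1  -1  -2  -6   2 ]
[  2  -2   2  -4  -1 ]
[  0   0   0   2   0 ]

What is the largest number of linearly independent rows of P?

Row reduce to echelon form.
R2 ← R2 + (2)·R1: [0, -4, -2, -16, 3]
Echelon form has 3 nonzero rows, so rank(P) = 3.
The rank gives the maximum number of linearly independent rows: 3.

3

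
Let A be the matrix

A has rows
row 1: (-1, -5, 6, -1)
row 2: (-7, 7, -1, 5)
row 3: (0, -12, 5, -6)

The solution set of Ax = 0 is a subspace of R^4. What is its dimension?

1

Row reduce to echelon form.
R2 ← R2 − (7)·R1: [0, 42, -43, 12]
R3 ← R3 + (2/7)·R2: [0, 0, -51/7, -18/7]
3 nonzero rows, so rank(A) = 3.
A has 4 columns; by rank–nullity, nullity = 4 − 3 = 1.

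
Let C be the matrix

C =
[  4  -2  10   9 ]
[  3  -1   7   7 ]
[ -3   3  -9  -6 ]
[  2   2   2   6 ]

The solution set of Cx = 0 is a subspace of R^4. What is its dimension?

2

Row reduce to echelon form.
R2 ← R2 − (3/4)·R1: [0, 1/2, -1/2, 1/4]
R3 ← R3 + (3/4)·R1: [0, 3/2, -3/2, 3/4]
R4 ← R4 − (1/2)·R1: [0, 3, -3, 3/2]
R3 ← R3 − (3)·R2: [0, 0, 0, 0]
R4 ← R4 − (6)·R2: [0, 0, 0, 0]
2 nonzero rows, so rank(C) = 2.
C has 4 columns; by rank–nullity, nullity = 4 − 2 = 2.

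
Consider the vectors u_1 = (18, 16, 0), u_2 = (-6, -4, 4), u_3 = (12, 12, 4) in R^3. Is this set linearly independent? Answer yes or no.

Form the matrix with these vectors as rows and row reduce.
R2 ← R2 + (1/3)·R1: [0, 4/3, 4]
R3 ← R3 − (2/3)·R1: [0, 4/3, 4]
R3 ← R3 − R2: [0, 0, 0]
2 nonzero rows, so the 3 vectors span a space of dimension 2.
Since 2 < 3, the vectors are linearly dependent.

no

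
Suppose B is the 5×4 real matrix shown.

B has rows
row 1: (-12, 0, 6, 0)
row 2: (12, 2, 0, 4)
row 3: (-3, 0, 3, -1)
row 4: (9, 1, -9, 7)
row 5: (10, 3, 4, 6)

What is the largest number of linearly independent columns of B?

3

Row reduce to echelon form.
R2 ← R2 + R1: [0, 2, 6, 4]
R3 ← R3 − (1/4)·R1: [0, 0, 3/2, -1]
R4 ← R4 + (3/4)·R1: [0, 1, -9/2, 7]
R5 ← R5 + (5/6)·R1: [0, 3, 9, 6]
R4 ← R4 − (1/2)·R2: [0, 0, -15/2, 5]
R5 ← R5 − (3/2)·R2: [0, 0, 0, 0]
R4 ← R4 + (5)·R3: [0, 0, 0, 0]
Echelon form has 3 nonzero rows, so rank(B) = 3.
The rank gives the maximum number of linearly independent columns: 3.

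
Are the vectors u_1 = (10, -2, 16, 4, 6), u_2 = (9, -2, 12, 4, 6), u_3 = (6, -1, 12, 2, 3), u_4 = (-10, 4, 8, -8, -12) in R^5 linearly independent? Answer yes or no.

no

Form the matrix with these vectors as rows and row reduce.
R2 ← R2 − (9/10)·R1: [0, -1/5, -12/5, 2/5, 3/5]
R3 ← R3 − (3/5)·R1: [0, 1/5, 12/5, -2/5, -3/5]
R4 ← R4 + R1: [0, 2, 24, -4, -6]
R3 ← R3 + R2: [0, 0, 0, 0, 0]
R4 ← R4 + (10)·R2: [0, 0, 0, 0, 0]
2 nonzero rows, so the 4 vectors span a space of dimension 2.
Since 2 < 4, the vectors are linearly dependent.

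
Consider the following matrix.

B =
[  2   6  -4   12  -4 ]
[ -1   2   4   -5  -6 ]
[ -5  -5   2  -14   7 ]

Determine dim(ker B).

2

Row reduce to echelon form.
R2 ← R2 + (1/2)·R1: [0, 5, 2, 1, -8]
R3 ← R3 + (5/2)·R1: [0, 10, -8, 16, -3]
R3 ← R3 − (2)·R2: [0, 0, -12, 14, 13]
3 nonzero rows, so rank(B) = 3.
B has 5 columns; by rank–nullity, nullity = 5 − 3 = 2.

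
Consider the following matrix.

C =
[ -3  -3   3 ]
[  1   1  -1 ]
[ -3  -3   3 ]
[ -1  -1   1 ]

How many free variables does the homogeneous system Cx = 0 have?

2

Row reduce to echelon form.
R2 ← R2 + (1/3)·R1: [0, 0, 0]
R3 ← R3 − R1: [0, 0, 0]
R4 ← R4 − (1/3)·R1: [0, 0, 0]
1 nonzero row, so rank(C) = 1.
C has 3 columns; by rank–nullity, nullity = 3 − 1 = 2.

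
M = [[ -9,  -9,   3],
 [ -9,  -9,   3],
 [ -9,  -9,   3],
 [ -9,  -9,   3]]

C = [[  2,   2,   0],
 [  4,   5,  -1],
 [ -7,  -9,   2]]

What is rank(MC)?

1

First compute MC:
[[-75, -90,  15],
 [-75, -90,  15],
 [-75, -90,  15],
 [-75, -90,  15]]
Now row reduce the product.
R2 ← R2 − R1: [0, 0, 0]
R3 ← R3 − R1: [0, 0, 0]
R4 ← R4 − R1: [0, 0, 0]
1 nonzero row, so rank(MC) = 1.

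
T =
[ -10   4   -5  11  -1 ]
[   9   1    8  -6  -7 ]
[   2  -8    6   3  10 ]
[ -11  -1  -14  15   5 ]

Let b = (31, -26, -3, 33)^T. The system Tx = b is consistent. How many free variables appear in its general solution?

1

Row reduce the augmented matrix [T | b].
R2 ← R2 + (9/10)·R1: [0, 23/5, 7/2, 39/10, -79/10, 19/10]
R3 ← R3 + (1/5)·R1: [0, -36/5, 5, 26/5, 49/5, 16/5]
R4 ← R4 − (11/10)·R1: [0, -27/5, -17/2, 29/10, 61/10, -11/10]
R3 ← R3 + (36/23)·R2: [0, 0, 241/23, 260/23, -59/23, 142/23]
R4 ← R4 + (27/23)·R2: [0, 0, -101/23, 172/23, -73/23, 26/23]
R4 ← R4 + (101/241)·R3: [0, 0, 0, 2944/241, -1024/241, 896/241]
The echelon form has 4 nonzero rows, and every pivot lies in the first 5 columns, so rank(T) = rank([T|b]) = 4.
The system is consistent.
Free variables = (unknowns) − (rank) = 5 − 4 = 1.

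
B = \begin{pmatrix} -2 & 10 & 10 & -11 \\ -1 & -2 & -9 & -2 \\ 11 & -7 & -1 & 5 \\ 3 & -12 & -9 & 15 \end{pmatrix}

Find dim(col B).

Row reduce to echelon form.
R2 ← R2 − (1/2)·R1: [0, -7, -14, 7/2]
R3 ← R3 + (11/2)·R1: [0, 48, 54, -111/2]
R4 ← R4 + (3/2)·R1: [0, 3, 6, -3/2]
R3 ← R3 + (48/7)·R2: [0, 0, -42, -63/2]
R4 ← R4 + (3/7)·R2: [0, 0, 0, 0]
Echelon form has 3 nonzero rows, so rank(B) = 3.
The column space has dimension equal to the rank: 3.

3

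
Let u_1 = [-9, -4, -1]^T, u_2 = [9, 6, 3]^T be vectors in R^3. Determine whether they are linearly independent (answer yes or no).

Form the matrix with these vectors as rows and row reduce.
R2 ← R2 + R1: [0, 2, 2]
2 nonzero rows, so the 2 vectors span a space of dimension 2.
Since 2 = 2, the vectors are linearly independent.

yes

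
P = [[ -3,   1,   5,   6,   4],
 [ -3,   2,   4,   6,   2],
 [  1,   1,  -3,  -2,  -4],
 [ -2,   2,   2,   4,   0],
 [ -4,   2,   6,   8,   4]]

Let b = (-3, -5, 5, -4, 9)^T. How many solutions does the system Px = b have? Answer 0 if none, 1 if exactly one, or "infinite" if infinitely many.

0

Row reduce the augmented matrix [P | b].
R2 ← R2 − R1: [0, 1, -1, 0, -2, -2]
R3 ← R3 + (1/3)·R1: [0, 4/3, -4/3, 0, -8/3, 4]
R4 ← R4 − (2/3)·R1: [0, 4/3, -4/3, 0, -8/3, -2]
R5 ← R5 − (4/3)·R1: [0, 2/3, -2/3, 0, -4/3, 13]
R3 ← R3 − (4/3)·R2: [0, 0, 0, 0, 0, 20/3]
R4 ← R4 − (4/3)·R2: [0, 0, 0, 0, 0, 2/3]
R5 ← R5 − (2/3)·R2: [0, 0, 0, 0, 0, 43/3]
R4 ← R4 − (1/10)·R3: [0, 0, 0, 0, 0, 0]
R5 ← R5 − (43/20)·R3: [0, 0, 0, 0, 0, 0]
The echelon form has 3 nonzero rows; the last pivot sits in the augmented column, so rank(P) = 2 but rank([P|b]) = 3.
Since the ranks differ, the system is inconsistent.
It has no solutions.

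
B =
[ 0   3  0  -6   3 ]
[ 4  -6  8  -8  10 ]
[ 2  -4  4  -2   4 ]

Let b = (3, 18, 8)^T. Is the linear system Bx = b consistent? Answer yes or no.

yes

Row reduce the augmented matrix [B | b].
Swap R1 ↔ R2
R3 ← R3 − (1/2)·R1: [0, -1, 0, 2, -1, -1]
R3 ← R3 + (1/3)·R2: [0, 0, 0, 0, 0, 0]
The echelon form has 2 nonzero rows, and every pivot lies in the first 5 columns, so rank(B) = rank([B|b]) = 2.
The system is consistent.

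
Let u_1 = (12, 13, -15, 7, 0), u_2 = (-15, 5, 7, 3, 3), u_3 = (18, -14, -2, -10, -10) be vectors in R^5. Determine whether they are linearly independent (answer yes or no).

yes

Form the matrix with these vectors as rows and row reduce.
R2 ← R2 + (5/4)·R1: [0, 85/4, -47/4, 47/4, 3]
R3 ← R3 − (3/2)·R1: [0, -67/2, 41/2, -41/2, -10]
R3 ← R3 + (134/85)·R2: [0, 0, 168/85, -168/85, -448/85]
3 nonzero rows, so the 3 vectors span a space of dimension 3.
Since 3 = 3, the vectors are linearly independent.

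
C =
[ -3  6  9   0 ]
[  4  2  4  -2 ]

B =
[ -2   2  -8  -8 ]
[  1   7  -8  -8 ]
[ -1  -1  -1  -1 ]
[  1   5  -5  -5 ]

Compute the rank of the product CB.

First compute CB:
[[  3,  27, -33, -33],
 [-12,   8, -42, -42]]
Now row reduce the product.
R2 ← R2 + (4)·R1: [0, 116, -174, -174]
2 nonzero rows, so rank(CB) = 2.

2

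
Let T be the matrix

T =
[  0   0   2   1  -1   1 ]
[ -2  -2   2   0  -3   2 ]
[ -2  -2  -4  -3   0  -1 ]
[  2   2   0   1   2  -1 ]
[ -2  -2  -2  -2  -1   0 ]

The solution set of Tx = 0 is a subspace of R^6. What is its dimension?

Row reduce to echelon form.
Swap R1 ↔ R2
R3 ← R3 − R1: [0, 0, -6, -3, 3, -3]
R4 ← R4 + R1: [0, 0, 2, 1, -1, 1]
R5 ← R5 − R1: [0, 0, -4, -2, 2, -2]
R3 ← R3 + (3)·R2: [0, 0, 0, 0, 0, 0]
R4 ← R4 − R2: [0, 0, 0, 0, 0, 0]
R5 ← R5 + (2)·R2: [0, 0, 0, 0, 0, 0]
2 nonzero rows, so rank(T) = 2.
T has 6 columns; by rank–nullity, nullity = 6 − 2 = 4.

4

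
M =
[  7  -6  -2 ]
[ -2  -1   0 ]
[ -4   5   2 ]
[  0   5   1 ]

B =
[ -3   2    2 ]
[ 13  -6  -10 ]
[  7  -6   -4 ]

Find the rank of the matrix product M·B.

First compute MB:
[[-113,  62,  82],
 [ -7,   2,   6],
 [ 91, -50, -66],
 [ 72, -36, -54]]
Now row reduce the product.
R2 ← R2 − (7/113)·R1: [0, -208/113, 104/113]
R3 ← R3 + (91/113)·R1: [0, -8/113, 4/113]
R4 ← R4 + (72/113)·R1: [0, 396/113, -198/113]
R3 ← R3 − (1/26)·R2: [0, 0, 0]
R4 ← R4 + (99/52)·R2: [0, 0, 0]
2 nonzero rows, so rank(MB) = 2.

2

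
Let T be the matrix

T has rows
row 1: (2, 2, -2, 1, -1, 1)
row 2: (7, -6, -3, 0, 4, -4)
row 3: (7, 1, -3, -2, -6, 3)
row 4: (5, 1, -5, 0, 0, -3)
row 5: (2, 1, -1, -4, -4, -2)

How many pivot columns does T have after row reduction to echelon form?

5

Row reduce to echelon form.
R2 ← R2 − (7/2)·R1: [0, -13, 4, -7/2, 15/2, -15/2]
R3 ← R3 − (7/2)·R1: [0, -6, 4, -11/2, -5/2, -1/2]
R4 ← R4 − (5/2)·R1: [0, -4, 0, -5/2, 5/2, -11/2]
R5 ← R5 − R1: [0, -1, 1, -5, -3, -3]
R3 ← R3 − (6/13)·R2: [0, 0, 28/13, -101/26, -155/26, 77/26]
R4 ← R4 − (4/13)·R2: [0, 0, -16/13, -37/26, 5/26, -83/26]
R5 ← R5 − (1/13)·R2: [0, 0, 9/13, -123/26, -93/26, -63/26]
R4 ← R4 + (4/7)·R3: [0, 0, 0, -51/14, -45/14, -3/2]
R5 ← R5 − (9/28)·R3: [0, 0, 0, -195/56, -93/56, -27/8]
R5 ← R5 − (65/68)·R4: [0, 0, 0, 0, 24/17, -33/17]
Echelon form has 5 nonzero rows, so rank(T) = 5.
Each nonzero row contributes one pivot column: 5 pivot columns.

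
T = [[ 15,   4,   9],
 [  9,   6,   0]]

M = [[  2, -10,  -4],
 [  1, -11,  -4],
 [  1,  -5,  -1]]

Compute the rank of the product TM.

2

First compute TM:
[[ 43, -239, -85],
 [ 24, -156, -60]]
Now row reduce the product.
R2 ← R2 − (24/43)·R1: [0, -972/43, -540/43]
2 nonzero rows, so rank(TM) = 2.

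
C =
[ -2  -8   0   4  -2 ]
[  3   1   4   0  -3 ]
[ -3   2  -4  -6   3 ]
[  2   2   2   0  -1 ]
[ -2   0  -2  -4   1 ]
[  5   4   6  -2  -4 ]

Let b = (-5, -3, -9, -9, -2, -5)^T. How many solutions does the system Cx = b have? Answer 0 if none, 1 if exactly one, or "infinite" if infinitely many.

0

Row reduce the augmented matrix [C | b].
R2 ← R2 + (3/2)·R1: [0, -11, 4, 6, -6, -21/2]
R3 ← R3 − (3/2)·R1: [0, 14, -4, -12, 6, -3/2]
R4 ← R4 + R1: [0, -6, 2, 4, -3, -14]
R5 ← R5 − R1: [0, 8, -2, -8, 3, 3]
R6 ← R6 + (5/2)·R1: [0, -16, 6, 8, -9, -35/2]
R3 ← R3 + (14/11)·R2: [0, 0, 12/11, -48/11, -18/11, -327/22]
R4 ← R4 − (6/11)·R2: [0, 0, -2/11, 8/11, 3/11, -91/11]
R5 ← R5 + (8/11)·R2: [0, 0, 10/11, -40/11, -15/11, -51/11]
R6 ← R6 − (16/11)·R2: [0, 0, 2/11, -8/11, -3/11, -49/22]
R4 ← R4 + (1/6)·R3: [0, 0, 0, 0, 0, -43/4]
R5 ← R5 − (5/6)·R3: [0, 0, 0, 0, 0, 31/4]
R6 ← R6 − (1/6)·R3: [0, 0, 0, 0, 0, 1/4]
R5 ← R5 + (31/43)·R4: [0, 0, 0, 0, 0, 0]
R6 ← R6 + (1/43)·R4: [0, 0, 0, 0, 0, 0]
The echelon form has 4 nonzero rows; the last pivot sits in the augmented column, so rank(C) = 3 but rank([C|b]) = 4.
Since the ranks differ, the system is inconsistent.
It has no solutions.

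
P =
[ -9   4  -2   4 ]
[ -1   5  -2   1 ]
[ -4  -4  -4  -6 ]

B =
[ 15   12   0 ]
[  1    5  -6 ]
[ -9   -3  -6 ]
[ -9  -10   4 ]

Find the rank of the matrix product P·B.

2

First compute PB:
[[-149, -122,   4],
 [ -1,   9, -14],
 [ 26,   4,  24]]
Now row reduce the product.
R2 ← R2 − (1/149)·R1: [0, 1463/149, -2090/149]
R3 ← R3 + (26/149)·R1: [0, -2576/149, 3680/149]
R3 ← R3 + (368/209)·R2: [0, 0, 0]
2 nonzero rows, so rank(PB) = 2.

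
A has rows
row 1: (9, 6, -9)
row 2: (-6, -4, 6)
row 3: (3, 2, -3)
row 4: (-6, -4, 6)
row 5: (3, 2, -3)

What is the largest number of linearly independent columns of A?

Row reduce to echelon form.
R2 ← R2 + (2/3)·R1: [0, 0, 0]
R3 ← R3 − (1/3)·R1: [0, 0, 0]
R4 ← R4 + (2/3)·R1: [0, 0, 0]
R5 ← R5 − (1/3)·R1: [0, 0, 0]
Echelon form has 1 nonzero row, so rank(A) = 1.
The rank gives the maximum number of linearly independent columns: 1.

1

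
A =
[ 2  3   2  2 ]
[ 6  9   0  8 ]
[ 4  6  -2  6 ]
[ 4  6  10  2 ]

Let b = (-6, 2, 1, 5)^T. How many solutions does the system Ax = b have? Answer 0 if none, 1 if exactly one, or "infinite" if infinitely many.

Row reduce the augmented matrix [A | b].
R2 ← R2 − (3)·R1: [0, 0, -6, 2, 20]
R3 ← R3 − (2)·R1: [0, 0, -6, 2, 13]
R4 ← R4 − (2)·R1: [0, 0, 6, -2, 17]
R3 ← R3 − R2: [0, 0, 0, 0, -7]
R4 ← R4 + R2: [0, 0, 0, 0, 37]
R4 ← R4 + (37/7)·R3: [0, 0, 0, 0, 0]
The echelon form has 3 nonzero rows; the last pivot sits in the augmented column, so rank(A) = 2 but rank([A|b]) = 3.
Since the ranks differ, the system is inconsistent.
It has no solutions.

0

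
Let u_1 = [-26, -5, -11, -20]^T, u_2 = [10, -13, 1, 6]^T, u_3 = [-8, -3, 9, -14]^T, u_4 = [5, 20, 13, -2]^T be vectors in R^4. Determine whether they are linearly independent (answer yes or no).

Form the matrix with these vectors as rows and row reduce.
R2 ← R2 + (5/13)·R1: [0, -194/13, -42/13, -22/13]
R3 ← R3 − (4/13)·R1: [0, -19/13, 161/13, -102/13]
R4 ← R4 + (5/26)·R1: [0, 495/26, 283/26, -76/13]
R3 ← R3 − (19/194)·R2: [0, 0, 1232/97, -745/97]
R4 ← R4 + (495/388)·R2: [0, 0, 656/97, -1553/194]
R4 ← R4 − (41/77)·R3: [0, 0, 0, -603/154]
4 nonzero rows, so the 4 vectors span a space of dimension 4.
Since 4 = 4, the vectors are linearly independent.

yes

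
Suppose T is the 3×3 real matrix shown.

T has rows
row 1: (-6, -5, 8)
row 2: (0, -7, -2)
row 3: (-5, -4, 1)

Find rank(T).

Row reduce to echelon form.
R3 ← R3 − (5/6)·R1: [0, 1/6, -17/3]
R3 ← R3 + (1/42)·R2: [0, 0, -40/7]
Echelon form has 3 nonzero rows, so rank(T) = 3.

3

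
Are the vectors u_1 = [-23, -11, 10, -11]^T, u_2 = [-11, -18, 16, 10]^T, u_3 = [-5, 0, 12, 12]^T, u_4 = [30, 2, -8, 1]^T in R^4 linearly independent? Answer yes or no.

yes

Form the matrix with these vectors as rows and row reduce.
R2 ← R2 − (11/23)·R1: [0, -293/23, 258/23, 351/23]
R3 ← R3 − (5/23)·R1: [0, 55/23, 226/23, 331/23]
R4 ← R4 + (30/23)·R1: [0, -284/23, 116/23, -307/23]
R3 ← R3 + (55/293)·R2: [0, 0, 3496/293, 5056/293]
R4 ← R4 − (284/293)·R2: [0, 0, -1708/293, -8245/293]
R4 ← R4 + (427/874)·R3: [0, 0, 0, -8613/437]
4 nonzero rows, so the 4 vectors span a space of dimension 4.
Since 4 = 4, the vectors are linearly independent.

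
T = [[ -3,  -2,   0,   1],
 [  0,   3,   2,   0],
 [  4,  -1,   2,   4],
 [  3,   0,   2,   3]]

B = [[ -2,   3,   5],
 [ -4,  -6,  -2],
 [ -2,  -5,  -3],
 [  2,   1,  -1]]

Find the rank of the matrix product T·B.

2

First compute TB:
[[ 16,   4, -12],
 [-16, -28, -12],
 [  0,  12,  12],
 [ -4,   2,   6]]
Now row reduce the product.
R2 ← R2 + R1: [0, -24, -24]
R4 ← R4 + (1/4)·R1: [0, 3, 3]
R3 ← R3 + (1/2)·R2: [0, 0, 0]
R4 ← R4 + (1/8)·R2: [0, 0, 0]
2 nonzero rows, so rank(TB) = 2.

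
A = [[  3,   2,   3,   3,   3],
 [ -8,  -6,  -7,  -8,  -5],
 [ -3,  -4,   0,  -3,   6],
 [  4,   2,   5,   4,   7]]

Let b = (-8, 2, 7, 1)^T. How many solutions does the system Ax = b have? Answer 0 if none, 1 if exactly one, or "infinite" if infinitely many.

0

Row reduce the augmented matrix [A | b].
R2 ← R2 + (8/3)·R1: [0, -2/3, 1, 0, 3, -58/3]
R3 ← R3 + R1: [0, -2, 3, 0, 9, -1]
R4 ← R4 − (4/3)·R1: [0, -2/3, 1, 0, 3, 35/3]
R3 ← R3 − (3)·R2: [0, 0, 0, 0, 0, 57]
R4 ← R4 − R2: [0, 0, 0, 0, 0, 31]
R4 ← R4 − (31/57)·R3: [0, 0, 0, 0, 0, 0]
The echelon form has 3 nonzero rows; the last pivot sits in the augmented column, so rank(A) = 2 but rank([A|b]) = 3.
Since the ranks differ, the system is inconsistent.
It has no solutions.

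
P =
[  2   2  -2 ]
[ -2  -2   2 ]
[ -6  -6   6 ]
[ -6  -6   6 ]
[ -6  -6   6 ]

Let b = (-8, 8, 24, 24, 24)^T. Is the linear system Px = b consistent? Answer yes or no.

Row reduce the augmented matrix [P | b].
R2 ← R2 + R1: [0, 0, 0, 0]
R3 ← R3 + (3)·R1: [0, 0, 0, 0]
R4 ← R4 + (3)·R1: [0, 0, 0, 0]
R5 ← R5 + (3)·R1: [0, 0, 0, 0]
The echelon form has 1 nonzero rows, and every pivot lies in the first 3 columns, so rank(P) = rank([P|b]) = 1.
The system is consistent.

yes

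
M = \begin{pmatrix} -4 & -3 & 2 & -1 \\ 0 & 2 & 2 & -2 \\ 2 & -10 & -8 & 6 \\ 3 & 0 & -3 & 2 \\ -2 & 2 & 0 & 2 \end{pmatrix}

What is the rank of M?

Row reduce to echelon form.
R3 ← R3 + (1/2)·R1: [0, -23/2, -7, 11/2]
R4 ← R4 + (3/4)·R1: [0, -9/4, -3/2, 5/4]
R5 ← R5 − (1/2)·R1: [0, 7/2, -1, 5/2]
R3 ← R3 + (23/4)·R2: [0, 0, 9/2, -6]
R4 ← R4 + (9/8)·R2: [0, 0, 3/4, -1]
R5 ← R5 − (7/4)·R2: [0, 0, -9/2, 6]
R4 ← R4 − (1/6)·R3: [0, 0, 0, 0]
R5 ← R5 + R3: [0, 0, 0, 0]
Echelon form has 3 nonzero rows, so rank(M) = 3.

3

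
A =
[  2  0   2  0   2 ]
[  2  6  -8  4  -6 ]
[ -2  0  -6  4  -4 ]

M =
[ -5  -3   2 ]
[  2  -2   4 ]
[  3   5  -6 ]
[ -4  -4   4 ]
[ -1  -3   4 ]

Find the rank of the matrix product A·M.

2

First compute AM:
[[ -6,  -2,   0],
 [-32, -56,  68],
 [-20, -28,  32]]
Now row reduce the product.
R2 ← R2 − (16/3)·R1: [0, -136/3, 68]
R3 ← R3 − (10/3)·R1: [0, -64/3, 32]
R3 ← R3 − (8/17)·R2: [0, 0, 0]
2 nonzero rows, so rank(AM) = 2.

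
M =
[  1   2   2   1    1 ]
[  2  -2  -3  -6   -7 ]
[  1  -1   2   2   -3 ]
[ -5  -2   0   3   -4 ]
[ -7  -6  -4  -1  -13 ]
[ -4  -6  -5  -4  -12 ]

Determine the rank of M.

5

Row reduce to echelon form.
R2 ← R2 − (2)·R1: [0, -6, -7, -8, -9]
R3 ← R3 − R1: [0, -3, 0, 1, -4]
R4 ← R4 + (5)·R1: [0, 8, 10, 8, 1]
R5 ← R5 + (7)·R1: [0, 8, 10, 6, -6]
R6 ← R6 + (4)·R1: [0, 2, 3, 0, -8]
R3 ← R3 − (1/2)·R2: [0, 0, 7/2, 5, 1/2]
R4 ← R4 + (4/3)·R2: [0, 0, 2/3, -8/3, -11]
R5 ← R5 + (4/3)·R2: [0, 0, 2/3, -14/3, -18]
R6 ← R6 + (1/3)·R2: [0, 0, 2/3, -8/3, -11]
R4 ← R4 − (4/21)·R3: [0, 0, 0, -76/21, -233/21]
R5 ← R5 − (4/21)·R3: [0, 0, 0, -118/21, -380/21]
R6 ← R6 − (4/21)·R3: [0, 0, 0, -76/21, -233/21]
R5 ← R5 − (59/38)·R4: [0, 0, 0, 0, -33/38]
R6 ← R6 − R4: [0, 0, 0, 0, 0]
Echelon form has 5 nonzero rows, so rank(M) = 5.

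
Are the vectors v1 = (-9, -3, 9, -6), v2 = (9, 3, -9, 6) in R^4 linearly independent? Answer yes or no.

Form the matrix with these vectors as rows and row reduce.
R2 ← R2 + R1: [0, 0, 0, 0]
1 nonzero row, so the 2 vectors span a space of dimension 1.
Since 1 < 2, the vectors are linearly dependent.

no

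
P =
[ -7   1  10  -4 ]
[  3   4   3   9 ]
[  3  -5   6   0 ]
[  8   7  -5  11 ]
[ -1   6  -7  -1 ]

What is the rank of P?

Row reduce to echelon form.
R2 ← R2 + (3/7)·R1: [0, 31/7, 51/7, 51/7]
R3 ← R3 + (3/7)·R1: [0, -32/7, 72/7, -12/7]
R4 ← R4 + (8/7)·R1: [0, 57/7, 45/7, 45/7]
R5 ← R5 − (1/7)·R1: [0, 41/7, -59/7, -3/7]
R3 ← R3 + (32/31)·R2: [0, 0, 552/31, 180/31]
R4 ← R4 − (57/31)·R2: [0, 0, -216/31, -216/31]
R5 ← R5 − (41/31)·R2: [0, 0, -560/31, -312/31]
R4 ← R4 + (9/23)·R3: [0, 0, 0, -108/23]
R5 ← R5 + (70/69)·R3: [0, 0, 0, -96/23]
R5 ← R5 − (8/9)·R4: [0, 0, 0, 0]
Echelon form has 4 nonzero rows, so rank(P) = 4.

4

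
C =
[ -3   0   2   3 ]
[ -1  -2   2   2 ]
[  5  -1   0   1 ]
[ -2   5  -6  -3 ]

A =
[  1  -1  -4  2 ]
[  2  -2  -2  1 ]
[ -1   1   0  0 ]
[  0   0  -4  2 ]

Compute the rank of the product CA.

First compute CA:
[[ -5,   5,   0,   0],
 [ -7,   7,   0,   0],
 [  3,  -3, -22,  11],
 [ 14, -14,  10,  -5]]
Now row reduce the product.
R2 ← R2 − (7/5)·R1: [0, 0, 0, 0]
R3 ← R3 + (3/5)·R1: [0, 0, -22, 11]
R4 ← R4 + (14/5)·R1: [0, 0, 10, -5]
Swap R2 ↔ R3
R4 ← R4 + (5/11)·R2: [0, 0, 0, 0]
2 nonzero rows, so rank(CA) = 2.

2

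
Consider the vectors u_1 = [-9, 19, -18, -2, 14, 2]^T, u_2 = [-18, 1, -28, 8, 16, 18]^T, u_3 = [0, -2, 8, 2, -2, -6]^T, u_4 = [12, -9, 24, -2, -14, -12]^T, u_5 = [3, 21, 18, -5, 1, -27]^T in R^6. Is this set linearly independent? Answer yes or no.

Form the matrix with these vectors as rows and row reduce.
R2 ← R2 − (2)·R1: [0, -37, 8, 12, -12, 14]
R4 ← R4 + (4/3)·R1: [0, 49/3, 0, -14/3, 14/3, -28/3]
R5 ← R5 + (1/3)·R1: [0, 82/3, 12, -17/3, 17/3, -79/3]
R3 ← R3 − (2/37)·R2: [0, 0, 280/37, 50/37, -50/37, -250/37]
R4 ← R4 + (49/111)·R2: [0, 0, 392/111, 70/111, -70/111, -350/111]
R5 ← R5 + (82/111)·R2: [0, 0, 1988/111, 355/111, -355/111, -1775/111]
R4 ← R4 − (7/15)·R3: [0, 0, 0, 0, 0, 0]
R5 ← R5 − (71/30)·R3: [0, 0, 0, 0, 0, 0]
3 nonzero rows, so the 5 vectors span a space of dimension 3.
Since 3 < 5, the vectors are linearly dependent.

no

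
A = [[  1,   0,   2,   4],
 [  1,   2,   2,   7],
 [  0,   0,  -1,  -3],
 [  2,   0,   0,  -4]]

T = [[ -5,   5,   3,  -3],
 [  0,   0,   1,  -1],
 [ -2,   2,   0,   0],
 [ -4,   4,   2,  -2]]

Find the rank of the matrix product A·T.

2

First compute AT:
[[-25,  25,  11, -11],
 [-37,  37,  19, -19],
 [ 14, -14,  -6,   6],
 [  6,  -6,  -2,   2]]
Now row reduce the product.
R2 ← R2 − (37/25)·R1: [0, 0, 68/25, -68/25]
R3 ← R3 + (14/25)·R1: [0, 0, 4/25, -4/25]
R4 ← R4 + (6/25)·R1: [0, 0, 16/25, -16/25]
R3 ← R3 − (1/17)·R2: [0, 0, 0, 0]
R4 ← R4 − (4/17)·R2: [0, 0, 0, 0]
2 nonzero rows, so rank(AT) = 2.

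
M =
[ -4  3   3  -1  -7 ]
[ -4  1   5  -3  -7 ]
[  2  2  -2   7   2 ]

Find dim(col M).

3

Row reduce to echelon form.
R2 ← R2 − R1: [0, -2, 2, -2, 0]
R3 ← R3 + (1/2)·R1: [0, 7/2, -1/2, 13/2, -3/2]
R3 ← R3 + (7/4)·R2: [0, 0, 3, 3, -3/2]
Echelon form has 3 nonzero rows, so rank(M) = 3.
The column space has dimension equal to the rank: 3.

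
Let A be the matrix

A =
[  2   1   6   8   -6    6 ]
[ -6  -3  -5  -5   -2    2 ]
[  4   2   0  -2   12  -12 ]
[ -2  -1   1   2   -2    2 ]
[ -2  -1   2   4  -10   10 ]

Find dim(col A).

Row reduce to echelon form.
R2 ← R2 + (3)·R1: [0, 0, 13, 19, -20, 20]
R3 ← R3 − (2)·R1: [0, 0, -12, -18, 24, -24]
R4 ← R4 + R1: [0, 0, 7, 10, -8, 8]
R5 ← R5 + R1: [0, 0, 8, 12, -16, 16]
R3 ← R3 + (12/13)·R2: [0, 0, 0, -6/13, 72/13, -72/13]
R4 ← R4 − (7/13)·R2: [0, 0, 0, -3/13, 36/13, -36/13]
R5 ← R5 − (8/13)·R2: [0, 0, 0, 4/13, -48/13, 48/13]
R4 ← R4 − (1/2)·R3: [0, 0, 0, 0, 0, 0]
R5 ← R5 + (2/3)·R3: [0, 0, 0, 0, 0, 0]
Echelon form has 3 nonzero rows, so rank(A) = 3.
The column space has dimension equal to the rank: 3.

3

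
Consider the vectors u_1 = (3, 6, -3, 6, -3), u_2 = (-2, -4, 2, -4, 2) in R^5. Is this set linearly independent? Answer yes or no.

Form the matrix with these vectors as rows and row reduce.
R2 ← R2 + (2/3)·R1: [0, 0, 0, 0, 0]
1 nonzero row, so the 2 vectors span a space of dimension 1.
Since 1 < 2, the vectors are linearly dependent.

no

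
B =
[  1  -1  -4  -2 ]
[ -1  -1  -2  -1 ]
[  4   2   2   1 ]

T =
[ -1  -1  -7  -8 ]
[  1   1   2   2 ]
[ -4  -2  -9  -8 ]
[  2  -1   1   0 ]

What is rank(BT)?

2

First compute BT:
[[ 10,   8,  25,  22],
 [  6,   5,  22,  22],
 [ -8,  -7, -41, -44]]
Now row reduce the product.
R2 ← R2 − (3/5)·R1: [0, 1/5, 7, 44/5]
R3 ← R3 + (4/5)·R1: [0, -3/5, -21, -132/5]
R3 ← R3 + (3)·R2: [0, 0, 0, 0]
2 nonzero rows, so rank(BT) = 2.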